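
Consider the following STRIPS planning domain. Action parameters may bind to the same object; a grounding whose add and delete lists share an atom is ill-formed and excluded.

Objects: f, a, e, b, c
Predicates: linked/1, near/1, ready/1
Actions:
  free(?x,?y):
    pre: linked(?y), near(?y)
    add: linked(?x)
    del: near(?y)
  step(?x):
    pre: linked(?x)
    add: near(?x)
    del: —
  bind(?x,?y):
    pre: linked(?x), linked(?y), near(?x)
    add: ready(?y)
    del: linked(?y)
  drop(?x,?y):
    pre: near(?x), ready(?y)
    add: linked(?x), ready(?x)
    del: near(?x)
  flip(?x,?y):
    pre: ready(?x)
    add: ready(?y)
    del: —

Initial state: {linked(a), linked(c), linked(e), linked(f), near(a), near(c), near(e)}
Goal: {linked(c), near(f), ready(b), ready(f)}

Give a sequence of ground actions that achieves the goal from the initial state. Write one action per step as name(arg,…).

step(f); bind(f,f); flip(f,b)

1. step(f)  →  {linked(a), linked(c), linked(e), linked(f), near(a), near(c), near(e), near(f)}
2. bind(f,f)  →  {linked(a), linked(c), linked(e), near(a), near(c), near(e), near(f), ready(f)}
3. flip(f,b)  →  {linked(a), linked(c), linked(e), near(a), near(c), near(e), near(f), ready(b), ready(f)}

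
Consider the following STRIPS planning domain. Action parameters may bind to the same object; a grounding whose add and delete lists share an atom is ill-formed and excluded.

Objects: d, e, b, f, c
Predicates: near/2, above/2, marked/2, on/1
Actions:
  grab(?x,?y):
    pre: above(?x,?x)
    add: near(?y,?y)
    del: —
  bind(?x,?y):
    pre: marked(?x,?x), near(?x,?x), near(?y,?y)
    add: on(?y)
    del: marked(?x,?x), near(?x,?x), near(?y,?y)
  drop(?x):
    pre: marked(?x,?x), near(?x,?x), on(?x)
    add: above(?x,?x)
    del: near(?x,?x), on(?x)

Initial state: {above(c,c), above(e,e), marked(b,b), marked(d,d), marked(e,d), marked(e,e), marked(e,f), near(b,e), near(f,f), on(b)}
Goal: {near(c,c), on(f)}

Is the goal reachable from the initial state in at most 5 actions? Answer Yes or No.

Yes

1. grab(e,d)  →  {above(c,c), above(e,e), marked(b,b), marked(d,d), marked(e,d), marked(e,e), marked(e,f), near(b,e), near(d,d), near(f,f), on(b)}
2. grab(e,c)  →  {above(c,c), above(e,e), marked(b,b), marked(d,d), marked(e,d), marked(e,e), marked(e,f), near(b,e), near(c,c), near(d,d), near(f,f), on(b)}
3. bind(d,f)  →  {above(c,c), above(e,e), marked(b,b), marked(e,d), marked(e,e), marked(e,f), near(b,e), near(c,c), on(b), on(f)}
optimal plan length = 3; 3 ≤ 5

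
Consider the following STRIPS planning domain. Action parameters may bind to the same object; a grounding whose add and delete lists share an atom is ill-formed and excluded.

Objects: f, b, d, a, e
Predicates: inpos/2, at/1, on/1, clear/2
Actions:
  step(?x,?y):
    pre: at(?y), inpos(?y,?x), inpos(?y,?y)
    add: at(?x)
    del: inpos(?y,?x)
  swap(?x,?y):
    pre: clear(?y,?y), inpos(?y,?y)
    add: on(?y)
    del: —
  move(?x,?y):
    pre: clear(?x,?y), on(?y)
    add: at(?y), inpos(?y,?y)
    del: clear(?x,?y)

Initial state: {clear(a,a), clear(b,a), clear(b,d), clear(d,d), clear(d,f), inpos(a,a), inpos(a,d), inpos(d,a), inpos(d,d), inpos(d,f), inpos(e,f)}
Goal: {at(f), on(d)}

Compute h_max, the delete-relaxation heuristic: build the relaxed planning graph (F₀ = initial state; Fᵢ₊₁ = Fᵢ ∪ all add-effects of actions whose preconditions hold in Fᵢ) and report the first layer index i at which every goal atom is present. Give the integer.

F0 = init (11 atoms)
F1 = F0 ∪ {on(a), on(d)}  (13 atoms)
F2 = F1 ∪ {at(a), at(d)}  (15 atoms)
F3 = F2 ∪ {at(f)}  (16 atoms)
goal ⊆ F3  ⇒  h_max = 3

3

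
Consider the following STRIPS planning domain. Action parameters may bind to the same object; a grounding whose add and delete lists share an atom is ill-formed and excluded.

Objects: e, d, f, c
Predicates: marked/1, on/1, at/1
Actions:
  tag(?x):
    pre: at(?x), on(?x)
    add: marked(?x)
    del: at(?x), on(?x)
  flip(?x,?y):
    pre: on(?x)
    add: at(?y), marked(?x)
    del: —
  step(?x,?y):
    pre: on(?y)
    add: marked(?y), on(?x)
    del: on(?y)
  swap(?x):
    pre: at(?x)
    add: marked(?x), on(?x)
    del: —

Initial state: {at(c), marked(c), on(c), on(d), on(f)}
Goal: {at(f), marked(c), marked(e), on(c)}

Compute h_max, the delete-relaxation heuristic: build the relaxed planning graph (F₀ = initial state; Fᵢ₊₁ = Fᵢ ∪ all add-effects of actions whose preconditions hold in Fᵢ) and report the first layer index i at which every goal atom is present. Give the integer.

F0 = init (5 atoms)
F1 = F0 ∪ {at(d), at(e), at(f), marked(d), marked(f), on(e)}  (11 atoms)
F2 = F1 ∪ {marked(e)}  (12 atoms)
goal ⊆ F2  ⇒  h_max = 2

2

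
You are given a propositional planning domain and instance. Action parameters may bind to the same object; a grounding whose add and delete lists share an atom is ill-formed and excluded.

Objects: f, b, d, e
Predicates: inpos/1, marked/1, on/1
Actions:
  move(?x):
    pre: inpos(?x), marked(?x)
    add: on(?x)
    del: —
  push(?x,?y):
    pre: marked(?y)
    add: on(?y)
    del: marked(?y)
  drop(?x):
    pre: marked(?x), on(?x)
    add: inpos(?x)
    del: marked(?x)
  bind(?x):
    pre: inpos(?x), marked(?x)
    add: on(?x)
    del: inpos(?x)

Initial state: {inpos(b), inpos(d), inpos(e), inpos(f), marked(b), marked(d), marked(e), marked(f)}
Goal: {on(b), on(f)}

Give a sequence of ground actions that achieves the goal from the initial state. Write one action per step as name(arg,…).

move(f); move(b)

1. move(f)  →  {inpos(b), inpos(d), inpos(e), inpos(f), marked(b), marked(d), marked(e), marked(f), on(f)}
2. move(b)  →  {inpos(b), inpos(d), inpos(e), inpos(f), marked(b), marked(d), marked(e), marked(f), on(b), on(f)}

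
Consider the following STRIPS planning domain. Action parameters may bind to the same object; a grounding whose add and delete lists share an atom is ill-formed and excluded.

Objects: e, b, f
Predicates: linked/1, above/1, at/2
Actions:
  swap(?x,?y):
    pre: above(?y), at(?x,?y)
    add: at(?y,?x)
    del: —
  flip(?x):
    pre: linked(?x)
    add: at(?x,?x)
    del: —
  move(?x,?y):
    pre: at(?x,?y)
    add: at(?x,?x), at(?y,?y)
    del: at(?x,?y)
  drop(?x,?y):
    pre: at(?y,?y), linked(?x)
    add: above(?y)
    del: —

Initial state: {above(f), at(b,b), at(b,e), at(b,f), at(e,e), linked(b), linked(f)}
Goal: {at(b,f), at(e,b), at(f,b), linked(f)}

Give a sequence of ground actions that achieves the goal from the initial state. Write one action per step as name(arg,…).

swap(b,f); drop(b,e); swap(b,e)

1. swap(b,f)  →  {above(f), at(b,b), at(b,e), at(b,f), at(e,e), at(f,b), linked(b), linked(f)}
2. drop(b,e)  →  {above(e), above(f), at(b,b), at(b,e), at(b,f), at(e,e), at(f,b), linked(b), linked(f)}
3. swap(b,e)  →  {above(e), above(f), at(b,b), at(b,e), at(b,f), at(e,b), at(e,e), at(f,b), linked(b), linked(f)}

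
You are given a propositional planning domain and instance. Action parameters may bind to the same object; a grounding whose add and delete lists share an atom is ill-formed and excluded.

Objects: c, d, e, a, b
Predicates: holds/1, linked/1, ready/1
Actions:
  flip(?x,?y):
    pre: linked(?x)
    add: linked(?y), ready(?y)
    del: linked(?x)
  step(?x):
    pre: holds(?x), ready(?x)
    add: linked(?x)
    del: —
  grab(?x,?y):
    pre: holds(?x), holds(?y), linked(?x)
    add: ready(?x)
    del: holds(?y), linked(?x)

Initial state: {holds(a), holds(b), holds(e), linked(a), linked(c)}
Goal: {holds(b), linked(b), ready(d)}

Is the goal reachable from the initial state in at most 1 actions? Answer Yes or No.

No

1. flip(c,d)  →  {holds(a), holds(b), holds(e), linked(a), linked(d), ready(d)}
2. flip(d,b)  →  {holds(a), holds(b), holds(e), linked(a), linked(b), ready(b), ready(d)}
optimal plan length = 2; 2 > 1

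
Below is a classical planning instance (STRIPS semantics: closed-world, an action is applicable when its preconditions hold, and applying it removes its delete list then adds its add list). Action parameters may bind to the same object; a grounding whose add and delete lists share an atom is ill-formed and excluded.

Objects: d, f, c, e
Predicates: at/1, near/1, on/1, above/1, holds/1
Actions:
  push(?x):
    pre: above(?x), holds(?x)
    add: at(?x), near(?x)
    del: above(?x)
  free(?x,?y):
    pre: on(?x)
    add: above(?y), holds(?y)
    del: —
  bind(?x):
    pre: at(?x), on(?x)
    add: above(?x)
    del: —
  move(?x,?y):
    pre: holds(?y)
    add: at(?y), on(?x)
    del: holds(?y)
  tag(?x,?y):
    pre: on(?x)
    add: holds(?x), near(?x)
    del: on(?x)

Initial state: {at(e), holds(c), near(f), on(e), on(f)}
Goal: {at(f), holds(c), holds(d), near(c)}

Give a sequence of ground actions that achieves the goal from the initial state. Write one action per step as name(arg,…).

1. free(f,d)  →  {above(d), at(e), holds(c), holds(d), near(f), on(e), on(f)}
2. free(f,f)  →  {above(d), above(f), at(e), holds(c), holds(d), holds(f), near(f), on(e), on(f)}
3. move(c,f)  →  {above(d), above(f), at(e), at(f), holds(c), holds(d), near(f), on(c), on(e), on(f)}
4. tag(c,d)  →  {above(d), above(f), at(e), at(f), holds(c), holds(d), near(c), near(f), on(e), on(f)}

free(f,d); free(f,f); move(c,f); tag(c,d)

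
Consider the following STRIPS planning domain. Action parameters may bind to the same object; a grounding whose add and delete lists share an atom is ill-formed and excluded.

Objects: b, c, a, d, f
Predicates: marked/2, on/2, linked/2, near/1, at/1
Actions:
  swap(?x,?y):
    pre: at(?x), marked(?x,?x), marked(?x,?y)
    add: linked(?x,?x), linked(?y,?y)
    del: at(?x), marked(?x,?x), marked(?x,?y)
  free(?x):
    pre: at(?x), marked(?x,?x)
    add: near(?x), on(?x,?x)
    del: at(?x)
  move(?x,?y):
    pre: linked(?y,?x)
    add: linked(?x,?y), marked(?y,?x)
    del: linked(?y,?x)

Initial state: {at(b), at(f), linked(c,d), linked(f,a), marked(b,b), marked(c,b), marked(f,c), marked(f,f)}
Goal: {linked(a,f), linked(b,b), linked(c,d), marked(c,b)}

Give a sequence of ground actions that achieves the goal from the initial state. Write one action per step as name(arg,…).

swap(b,b); move(a,f)

1. swap(b,b)  →  {at(f), linked(b,b), linked(c,d), linked(f,a), marked(c,b), marked(f,c), marked(f,f)}
2. move(a,f)  →  {at(f), linked(a,f), linked(b,b), linked(c,d), marked(c,b), marked(f,a), marked(f,c), marked(f,f)}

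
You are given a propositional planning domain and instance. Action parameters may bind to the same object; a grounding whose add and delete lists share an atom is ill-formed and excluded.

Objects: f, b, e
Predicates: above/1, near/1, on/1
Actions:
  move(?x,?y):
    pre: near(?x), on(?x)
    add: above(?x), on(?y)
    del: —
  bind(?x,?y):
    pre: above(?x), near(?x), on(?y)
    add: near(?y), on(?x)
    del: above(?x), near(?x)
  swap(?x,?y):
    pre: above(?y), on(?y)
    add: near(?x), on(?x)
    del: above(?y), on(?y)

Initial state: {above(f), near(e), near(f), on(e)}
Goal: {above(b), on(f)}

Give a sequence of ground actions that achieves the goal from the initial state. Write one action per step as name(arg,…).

move(e,f); swap(b,f); move(b,f)

1. move(e,f)  →  {above(e), above(f), near(e), near(f), on(e), on(f)}
2. swap(b,f)  →  {above(e), near(b), near(e), near(f), on(b), on(e)}
3. move(b,f)  →  {above(b), above(e), near(b), near(e), near(f), on(b), on(e), on(f)}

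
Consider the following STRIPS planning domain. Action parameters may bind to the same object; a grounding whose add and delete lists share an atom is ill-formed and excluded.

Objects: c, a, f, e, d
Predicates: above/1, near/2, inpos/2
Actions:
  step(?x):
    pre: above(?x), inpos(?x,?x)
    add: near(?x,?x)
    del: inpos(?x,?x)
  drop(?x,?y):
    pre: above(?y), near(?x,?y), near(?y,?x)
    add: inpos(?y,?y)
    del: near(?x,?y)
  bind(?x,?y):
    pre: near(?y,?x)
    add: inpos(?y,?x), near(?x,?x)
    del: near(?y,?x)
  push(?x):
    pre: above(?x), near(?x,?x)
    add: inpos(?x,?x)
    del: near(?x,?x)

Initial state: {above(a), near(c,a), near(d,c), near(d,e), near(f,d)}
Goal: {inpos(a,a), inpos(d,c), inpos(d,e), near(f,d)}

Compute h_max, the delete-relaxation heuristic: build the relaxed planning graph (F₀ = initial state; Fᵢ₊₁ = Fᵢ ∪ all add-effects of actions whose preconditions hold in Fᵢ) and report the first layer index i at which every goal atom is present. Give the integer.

F0 = init (5 atoms)
F1 = F0 ∪ {inpos(c,a), inpos(d,c), inpos(d,e), inpos(f,d), near(a,a), near(c,c), near(d,d), near(e,e)}  (13 atoms)
F2 = F1 ∪ {inpos(a,a)}  (14 atoms)
goal ⊆ F2  ⇒  h_max = 2

2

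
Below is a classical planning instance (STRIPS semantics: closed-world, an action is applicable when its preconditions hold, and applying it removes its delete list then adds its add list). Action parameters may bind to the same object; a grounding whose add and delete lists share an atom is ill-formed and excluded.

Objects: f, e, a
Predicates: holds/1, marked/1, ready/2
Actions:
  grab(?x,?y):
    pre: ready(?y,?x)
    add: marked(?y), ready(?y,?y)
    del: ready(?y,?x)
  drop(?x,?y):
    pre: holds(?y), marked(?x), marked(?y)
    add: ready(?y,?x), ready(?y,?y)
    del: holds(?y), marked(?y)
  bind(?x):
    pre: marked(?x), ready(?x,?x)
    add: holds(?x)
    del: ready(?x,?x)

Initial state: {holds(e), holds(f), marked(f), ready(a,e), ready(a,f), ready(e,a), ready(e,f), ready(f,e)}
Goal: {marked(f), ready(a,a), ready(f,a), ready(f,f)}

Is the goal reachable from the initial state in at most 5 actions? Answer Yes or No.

Yes

1. grab(f,a)  →  {holds(e), holds(f), marked(a), marked(f), ready(a,a), ready(a,e), ready(e,a), ready(e,f), ready(f,e)}
2. drop(a,f)  →  {holds(e), marked(a), ready(a,a), ready(a,e), ready(e,a), ready(e,f), ready(f,a), ready(f,e), ready(f,f)}
3. grab(e,f)  →  {holds(e), marked(a), marked(f), ready(a,a), ready(a,e), ready(e,a), ready(e,f), ready(f,a), ready(f,f)}
optimal plan length = 3; 3 ≤ 5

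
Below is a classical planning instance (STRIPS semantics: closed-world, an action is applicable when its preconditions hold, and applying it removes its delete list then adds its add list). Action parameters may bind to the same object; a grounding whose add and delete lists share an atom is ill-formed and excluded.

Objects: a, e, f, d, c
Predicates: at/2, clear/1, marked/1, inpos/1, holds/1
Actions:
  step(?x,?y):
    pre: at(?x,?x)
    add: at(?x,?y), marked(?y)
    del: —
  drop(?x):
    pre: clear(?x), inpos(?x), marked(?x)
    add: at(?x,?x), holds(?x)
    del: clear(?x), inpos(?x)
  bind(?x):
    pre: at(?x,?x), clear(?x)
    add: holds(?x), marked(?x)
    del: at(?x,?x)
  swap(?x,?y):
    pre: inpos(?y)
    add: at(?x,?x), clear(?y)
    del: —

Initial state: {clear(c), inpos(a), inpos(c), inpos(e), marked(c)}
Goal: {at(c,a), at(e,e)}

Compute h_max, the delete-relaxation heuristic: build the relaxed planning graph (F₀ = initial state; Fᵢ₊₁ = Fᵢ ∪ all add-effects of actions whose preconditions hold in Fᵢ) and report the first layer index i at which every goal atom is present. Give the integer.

2

F0 = init (5 atoms)
F1 = F0 ∪ {at(a,a), at(c,c), at(d,d), at(e,e), at(f,f), clear(a), clear(e), holds(c)}  (13 atoms)
F2 = F1 ∪ {at(a,c), at(a,d), at(a,e), at(a,f), at(c,a), at(c,d), at(c,e), at(c,f), at(d,a), at(d,c), at(d,e), at(d,f), at(e,a), at(e,c), at(e,d), at(e,f), at(f,a), at(f,c), at(f,d), at(f,e), holds(a), holds(e), marked(a), marked(d), marked(e), marked(f)}  (39 atoms)
goal ⊆ F2  ⇒  h_max = 2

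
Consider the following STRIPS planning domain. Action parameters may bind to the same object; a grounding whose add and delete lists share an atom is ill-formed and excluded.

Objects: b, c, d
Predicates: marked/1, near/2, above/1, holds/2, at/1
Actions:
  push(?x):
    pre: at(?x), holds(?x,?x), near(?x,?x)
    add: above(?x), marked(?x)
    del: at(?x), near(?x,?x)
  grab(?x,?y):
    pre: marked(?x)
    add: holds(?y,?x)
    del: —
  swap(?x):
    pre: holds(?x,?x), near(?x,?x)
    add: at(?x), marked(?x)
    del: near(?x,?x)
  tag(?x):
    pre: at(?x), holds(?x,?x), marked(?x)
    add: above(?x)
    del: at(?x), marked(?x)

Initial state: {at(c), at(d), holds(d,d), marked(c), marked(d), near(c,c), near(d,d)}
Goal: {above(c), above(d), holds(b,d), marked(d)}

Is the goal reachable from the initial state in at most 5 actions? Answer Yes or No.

Yes

1. push(d)  →  {above(d), at(c), holds(d,d), marked(c), marked(d), near(c,c)}
2. grab(c,c)  →  {above(d), at(c), holds(c,c), holds(d,d), marked(c), marked(d), near(c,c)}
3. push(c)  →  {above(c), above(d), holds(c,c), holds(d,d), marked(c), marked(d)}
4. grab(d,b)  →  {above(c), above(d), holds(b,d), holds(c,c), holds(d,d), marked(c), marked(d)}
optimal plan length = 4; 4 ≤ 5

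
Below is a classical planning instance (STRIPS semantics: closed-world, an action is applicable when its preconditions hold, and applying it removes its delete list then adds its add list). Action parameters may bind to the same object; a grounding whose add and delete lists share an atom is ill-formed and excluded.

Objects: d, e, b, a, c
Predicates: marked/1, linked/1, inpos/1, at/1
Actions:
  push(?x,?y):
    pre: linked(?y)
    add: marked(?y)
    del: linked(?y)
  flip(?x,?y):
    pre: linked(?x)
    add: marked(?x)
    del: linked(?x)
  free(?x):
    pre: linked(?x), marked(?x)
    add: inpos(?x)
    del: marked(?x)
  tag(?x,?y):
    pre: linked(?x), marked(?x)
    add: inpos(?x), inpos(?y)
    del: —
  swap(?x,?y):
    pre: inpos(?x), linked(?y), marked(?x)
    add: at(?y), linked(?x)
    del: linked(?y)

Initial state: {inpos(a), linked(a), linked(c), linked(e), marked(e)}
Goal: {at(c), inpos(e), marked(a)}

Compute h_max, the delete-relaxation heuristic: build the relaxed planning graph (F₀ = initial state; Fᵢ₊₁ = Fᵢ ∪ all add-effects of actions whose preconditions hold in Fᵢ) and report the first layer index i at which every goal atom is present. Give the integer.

2

F0 = init (5 atoms)
F1 = F0 ∪ {inpos(b), inpos(c), inpos(d), inpos(e), marked(a), marked(c)}  (11 atoms)
F2 = F1 ∪ {at(a), at(c), at(e)}  (14 atoms)
goal ⊆ F2  ⇒  h_max = 2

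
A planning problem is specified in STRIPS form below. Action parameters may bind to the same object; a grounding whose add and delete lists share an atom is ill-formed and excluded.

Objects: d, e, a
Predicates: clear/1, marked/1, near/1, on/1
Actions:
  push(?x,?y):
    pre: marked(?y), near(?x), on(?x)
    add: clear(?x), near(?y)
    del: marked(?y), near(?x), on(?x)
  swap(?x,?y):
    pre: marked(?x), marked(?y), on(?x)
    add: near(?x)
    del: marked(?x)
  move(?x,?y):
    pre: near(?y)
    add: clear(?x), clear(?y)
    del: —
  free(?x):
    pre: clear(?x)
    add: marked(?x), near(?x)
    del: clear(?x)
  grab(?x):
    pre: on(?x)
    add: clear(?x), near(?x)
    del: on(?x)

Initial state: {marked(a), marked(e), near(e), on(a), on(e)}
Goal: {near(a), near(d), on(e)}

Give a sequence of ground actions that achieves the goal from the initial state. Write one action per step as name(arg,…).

1. swap(a,e)  →  {marked(e), near(a), near(e), on(a), on(e)}
2. move(d,e)  →  {clear(d), clear(e), marked(e), near(a), near(e), on(a), on(e)}
3. free(d)  →  {clear(e), marked(d), marked(e), near(a), near(d), near(e), on(a), on(e)}

swap(a,e); move(d,e); free(d)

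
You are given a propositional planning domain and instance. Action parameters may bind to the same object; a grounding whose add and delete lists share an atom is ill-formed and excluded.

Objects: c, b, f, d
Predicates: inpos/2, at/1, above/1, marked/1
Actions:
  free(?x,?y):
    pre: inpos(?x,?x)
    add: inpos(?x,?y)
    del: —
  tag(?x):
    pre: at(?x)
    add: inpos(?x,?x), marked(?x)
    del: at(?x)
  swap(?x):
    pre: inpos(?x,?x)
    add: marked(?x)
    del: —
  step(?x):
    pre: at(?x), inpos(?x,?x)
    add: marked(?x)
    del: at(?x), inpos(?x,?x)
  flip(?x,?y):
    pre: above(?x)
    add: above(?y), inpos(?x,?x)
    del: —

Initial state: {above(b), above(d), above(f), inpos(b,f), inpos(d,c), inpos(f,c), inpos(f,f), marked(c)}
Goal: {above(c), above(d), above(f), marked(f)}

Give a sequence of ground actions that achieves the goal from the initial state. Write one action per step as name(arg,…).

swap(f); flip(b,c)

1. swap(f)  →  {above(b), above(d), above(f), inpos(b,f), inpos(d,c), inpos(f,c), inpos(f,f), marked(c), marked(f)}
2. flip(b,c)  →  {above(b), above(c), above(d), above(f), inpos(b,b), inpos(b,f), inpos(d,c), inpos(f,c), inpos(f,f), marked(c), marked(f)}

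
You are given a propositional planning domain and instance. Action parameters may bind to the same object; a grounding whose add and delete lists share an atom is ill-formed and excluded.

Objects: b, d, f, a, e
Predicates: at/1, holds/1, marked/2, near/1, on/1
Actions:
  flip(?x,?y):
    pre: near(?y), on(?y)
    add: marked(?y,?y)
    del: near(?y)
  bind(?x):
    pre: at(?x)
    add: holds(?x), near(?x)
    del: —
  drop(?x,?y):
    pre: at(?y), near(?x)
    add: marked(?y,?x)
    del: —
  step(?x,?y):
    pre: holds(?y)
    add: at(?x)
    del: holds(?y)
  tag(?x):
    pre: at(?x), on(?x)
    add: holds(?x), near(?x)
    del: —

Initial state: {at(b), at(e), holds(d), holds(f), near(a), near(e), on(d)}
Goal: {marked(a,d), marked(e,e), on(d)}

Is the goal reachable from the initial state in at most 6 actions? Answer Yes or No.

Yes

1. drop(e,e)  →  {at(b), at(e), holds(d), holds(f), marked(e,e), near(a), near(e), on(d)}
2. step(d,d)  →  {at(b), at(d), at(e), holds(f), marked(e,e), near(a), near(e), on(d)}
3. bind(d)  →  {at(b), at(d), at(e), holds(d), holds(f), marked(e,e), near(a), near(d), near(e), on(d)}
4. step(a,d)  →  {at(a), at(b), at(d), at(e), holds(f), marked(e,e), near(a), near(d), near(e), on(d)}
5. drop(d,a)  →  {at(a), at(b), at(d), at(e), holds(f), marked(a,d), marked(e,e), near(a), near(d), near(e), on(d)}
optimal plan length = 5; 5 ≤ 6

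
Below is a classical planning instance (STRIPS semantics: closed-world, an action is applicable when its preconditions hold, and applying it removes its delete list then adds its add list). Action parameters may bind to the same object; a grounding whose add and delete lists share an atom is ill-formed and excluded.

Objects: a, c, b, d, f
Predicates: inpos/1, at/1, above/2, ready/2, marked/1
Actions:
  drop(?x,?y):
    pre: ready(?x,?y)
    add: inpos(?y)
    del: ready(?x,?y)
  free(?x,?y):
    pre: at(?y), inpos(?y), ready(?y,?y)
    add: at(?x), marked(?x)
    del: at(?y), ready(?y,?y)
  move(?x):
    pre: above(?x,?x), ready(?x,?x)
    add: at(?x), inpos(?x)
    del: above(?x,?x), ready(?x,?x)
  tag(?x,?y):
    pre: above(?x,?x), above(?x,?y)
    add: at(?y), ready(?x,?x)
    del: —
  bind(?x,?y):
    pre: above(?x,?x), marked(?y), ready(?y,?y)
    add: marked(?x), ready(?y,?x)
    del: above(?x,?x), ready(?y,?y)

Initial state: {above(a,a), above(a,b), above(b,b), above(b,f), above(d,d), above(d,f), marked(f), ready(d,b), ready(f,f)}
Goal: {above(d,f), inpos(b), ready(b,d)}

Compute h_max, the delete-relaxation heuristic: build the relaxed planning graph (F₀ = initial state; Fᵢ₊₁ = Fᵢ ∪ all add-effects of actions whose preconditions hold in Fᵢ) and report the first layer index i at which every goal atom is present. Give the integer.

F0 = init (9 atoms)
F1 = F0 ∪ {at(a), at(b), at(d), at(f), inpos(b), inpos(f), marked(a), marked(b), marked(d), ready(a,a), ready(b,b), ready(d,d), ready(f,a), ready(f,b), ready(f,d)}  (24 atoms)
F2 = F1 ∪ {at(c), inpos(a), inpos(d), marked(c), ready(a,b), ready(a,d), ready(b,a), ready(b,d), ready(d,a)}  (33 atoms)
goal ⊆ F2  ⇒  h_max = 2

2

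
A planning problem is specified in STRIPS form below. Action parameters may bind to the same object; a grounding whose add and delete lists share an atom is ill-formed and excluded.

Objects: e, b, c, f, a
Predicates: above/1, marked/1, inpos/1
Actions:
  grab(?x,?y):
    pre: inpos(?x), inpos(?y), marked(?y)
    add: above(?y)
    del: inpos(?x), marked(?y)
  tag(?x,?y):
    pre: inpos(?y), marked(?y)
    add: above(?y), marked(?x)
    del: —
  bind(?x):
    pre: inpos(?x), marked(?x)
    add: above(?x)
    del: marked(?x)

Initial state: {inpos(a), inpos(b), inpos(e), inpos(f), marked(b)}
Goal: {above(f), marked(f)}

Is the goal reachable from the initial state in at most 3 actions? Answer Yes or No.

Yes

1. tag(f,b)  →  {above(b), inpos(a), inpos(b), inpos(e), inpos(f), marked(b), marked(f)}
2. tag(e,f)  →  {above(b), above(f), inpos(a), inpos(b), inpos(e), inpos(f), marked(b), marked(e), marked(f)}
optimal plan length = 2; 2 ≤ 3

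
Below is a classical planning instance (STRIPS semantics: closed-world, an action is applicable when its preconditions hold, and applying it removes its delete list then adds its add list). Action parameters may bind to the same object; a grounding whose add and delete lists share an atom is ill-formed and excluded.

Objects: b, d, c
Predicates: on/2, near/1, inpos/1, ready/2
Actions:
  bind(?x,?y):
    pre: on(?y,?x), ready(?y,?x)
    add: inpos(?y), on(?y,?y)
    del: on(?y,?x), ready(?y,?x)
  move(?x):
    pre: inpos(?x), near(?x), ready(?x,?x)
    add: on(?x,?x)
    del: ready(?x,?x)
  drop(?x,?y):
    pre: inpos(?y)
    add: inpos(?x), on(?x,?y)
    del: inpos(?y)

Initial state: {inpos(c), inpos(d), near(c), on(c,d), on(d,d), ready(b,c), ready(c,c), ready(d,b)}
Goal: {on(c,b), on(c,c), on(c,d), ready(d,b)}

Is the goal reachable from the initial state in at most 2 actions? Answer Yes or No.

1. move(c)  →  {inpos(c), inpos(d), near(c), on(c,c), on(c,d), on(d,d), ready(b,c), ready(d,b)}
2. drop(b,d)  →  {inpos(b), inpos(c), near(c), on(b,d), on(c,c), on(c,d), on(d,d), ready(b,c), ready(d,b)}
3. drop(c,b)  →  {inpos(c), near(c), on(b,d), on(c,b), on(c,c), on(c,d), on(d,d), ready(b,c), ready(d,b)}
optimal plan length = 3; 3 > 2

No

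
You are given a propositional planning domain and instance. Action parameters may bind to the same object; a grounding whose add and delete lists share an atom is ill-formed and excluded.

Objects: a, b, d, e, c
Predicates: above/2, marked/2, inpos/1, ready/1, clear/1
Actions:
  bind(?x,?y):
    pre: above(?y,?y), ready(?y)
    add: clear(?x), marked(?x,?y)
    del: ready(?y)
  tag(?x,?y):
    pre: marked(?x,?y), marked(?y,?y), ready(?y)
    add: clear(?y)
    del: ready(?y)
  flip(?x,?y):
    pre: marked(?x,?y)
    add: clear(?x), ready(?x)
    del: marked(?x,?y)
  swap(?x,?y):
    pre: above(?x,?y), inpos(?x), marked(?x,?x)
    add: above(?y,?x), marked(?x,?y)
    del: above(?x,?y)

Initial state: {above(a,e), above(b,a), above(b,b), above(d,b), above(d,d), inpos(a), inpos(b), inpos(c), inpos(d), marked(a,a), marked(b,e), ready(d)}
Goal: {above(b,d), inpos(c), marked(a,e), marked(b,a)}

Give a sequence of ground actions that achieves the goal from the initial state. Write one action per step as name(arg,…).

1. bind(d,d)  →  {above(a,e), above(b,a), above(b,b), above(d,b), above(d,d), clear(d), inpos(a), inpos(b), inpos(c), inpos(d), marked(a,a), marked(b,e), marked(d,d)}
2. flip(b,e)  →  {above(a,e), above(b,a), above(b,b), above(d,b), above(d,d), clear(b), clear(d), inpos(a), inpos(b), inpos(c), inpos(d), marked(a,a), marked(d,d), ready(b)}
3. bind(b,b)  →  {above(a,e), above(b,a), above(b,b), above(d,b), above(d,d), clear(b), clear(d), inpos(a), inpos(b), inpos(c), inpos(d), marked(a,a), marked(b,b), marked(d,d)}
4. swap(a,e)  →  {above(b,a), above(b,b), above(d,b), above(d,d), above(e,a), clear(b), clear(d), inpos(a), inpos(b), inpos(c), inpos(d), marked(a,a), marked(a,e), marked(b,b), marked(d,d)}
5. swap(b,a)  →  {above(a,b), above(b,b), above(d,b), above(d,d), above(e,a), clear(b), clear(d), inpos(a), inpos(b), inpos(c), inpos(d), marked(a,a), marked(a,e), marked(b,a), marked(b,b), marked(d,d)}
6. swap(d,b)  →  {above(a,b), above(b,b), above(b,d), above(d,d), above(e,a), clear(b), clear(d), inpos(a), inpos(b), inpos(c), inpos(d), marked(a,a), marked(a,e), marked(b,a), marked(b,b), marked(d,b), marked(d,d)}

bind(d,d); flip(b,e); bind(b,b); swap(a,e); swap(b,a); swap(d,b)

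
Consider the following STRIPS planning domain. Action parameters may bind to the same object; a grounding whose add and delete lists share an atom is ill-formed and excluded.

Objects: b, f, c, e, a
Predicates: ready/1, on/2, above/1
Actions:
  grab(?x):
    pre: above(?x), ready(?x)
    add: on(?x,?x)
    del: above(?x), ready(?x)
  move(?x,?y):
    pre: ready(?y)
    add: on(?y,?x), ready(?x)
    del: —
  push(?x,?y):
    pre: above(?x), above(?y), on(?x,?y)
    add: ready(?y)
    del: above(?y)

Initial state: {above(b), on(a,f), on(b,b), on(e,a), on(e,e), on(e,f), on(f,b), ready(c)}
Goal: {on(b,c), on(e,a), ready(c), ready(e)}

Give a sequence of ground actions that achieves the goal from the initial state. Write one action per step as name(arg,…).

1. move(b,c)  →  {above(b), on(a,f), on(b,b), on(c,b), on(e,a), on(e,e), on(e,f), on(f,b), ready(b), ready(c)}
2. move(c,b)  →  {above(b), on(a,f), on(b,b), on(b,c), on(c,b), on(e,a), on(e,e), on(e,f), on(f,b), ready(b), ready(c)}
3. move(e,b)  →  {above(b), on(a,f), on(b,b), on(b,c), on(b,e), on(c,b), on(e,a), on(e,e), on(e,f), on(f,b), ready(b), ready(c), ready(e)}

move(b,c); move(c,b); move(e,b)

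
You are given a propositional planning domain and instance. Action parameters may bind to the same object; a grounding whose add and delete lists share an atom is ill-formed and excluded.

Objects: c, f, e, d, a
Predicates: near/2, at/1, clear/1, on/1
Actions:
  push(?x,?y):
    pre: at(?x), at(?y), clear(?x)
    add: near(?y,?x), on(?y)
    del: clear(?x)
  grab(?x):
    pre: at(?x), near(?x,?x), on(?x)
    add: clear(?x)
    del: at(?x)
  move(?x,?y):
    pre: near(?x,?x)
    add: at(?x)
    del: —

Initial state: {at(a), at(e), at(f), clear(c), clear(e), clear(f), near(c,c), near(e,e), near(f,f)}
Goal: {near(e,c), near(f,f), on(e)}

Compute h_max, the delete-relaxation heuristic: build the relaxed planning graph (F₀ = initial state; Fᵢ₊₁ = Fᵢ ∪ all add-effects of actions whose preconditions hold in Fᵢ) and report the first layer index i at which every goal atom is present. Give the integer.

2

F0 = init (9 atoms)
F1 = F0 ∪ {at(c), near(a,e), near(a,f), near(e,f), near(f,e), on(a), on(e), on(f)}  (17 atoms)
F2 = F1 ∪ {near(a,c), near(c,e), near(c,f), near(e,c), near(f,c), on(c)}  (23 atoms)
goal ⊆ F2  ⇒  h_max = 2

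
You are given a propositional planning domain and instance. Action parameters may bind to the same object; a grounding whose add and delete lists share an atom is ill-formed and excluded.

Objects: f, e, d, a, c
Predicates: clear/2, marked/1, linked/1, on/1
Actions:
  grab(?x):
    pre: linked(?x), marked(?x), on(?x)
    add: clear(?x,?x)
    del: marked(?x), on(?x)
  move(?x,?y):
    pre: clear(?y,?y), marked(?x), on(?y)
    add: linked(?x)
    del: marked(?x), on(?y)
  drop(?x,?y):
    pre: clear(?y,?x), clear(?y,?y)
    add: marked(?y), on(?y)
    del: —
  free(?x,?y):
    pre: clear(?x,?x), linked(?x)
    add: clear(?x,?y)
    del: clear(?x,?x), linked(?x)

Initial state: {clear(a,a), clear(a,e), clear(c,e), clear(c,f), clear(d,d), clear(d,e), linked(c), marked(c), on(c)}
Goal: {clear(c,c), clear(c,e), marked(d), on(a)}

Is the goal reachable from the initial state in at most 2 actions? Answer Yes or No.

No

1. grab(c)  →  {clear(a,a), clear(a,e), clear(c,c), clear(c,e), clear(c,f), clear(d,d), clear(d,e), linked(c)}
2. drop(e,d)  →  {clear(a,a), clear(a,e), clear(c,c), clear(c,e), clear(c,f), clear(d,d), clear(d,e), linked(c), marked(d), on(d)}
3. drop(e,a)  →  {clear(a,a), clear(a,e), clear(c,c), clear(c,e), clear(c,f), clear(d,d), clear(d,e), linked(c), marked(a), marked(d), on(a), on(d)}
optimal plan length = 3; 3 > 2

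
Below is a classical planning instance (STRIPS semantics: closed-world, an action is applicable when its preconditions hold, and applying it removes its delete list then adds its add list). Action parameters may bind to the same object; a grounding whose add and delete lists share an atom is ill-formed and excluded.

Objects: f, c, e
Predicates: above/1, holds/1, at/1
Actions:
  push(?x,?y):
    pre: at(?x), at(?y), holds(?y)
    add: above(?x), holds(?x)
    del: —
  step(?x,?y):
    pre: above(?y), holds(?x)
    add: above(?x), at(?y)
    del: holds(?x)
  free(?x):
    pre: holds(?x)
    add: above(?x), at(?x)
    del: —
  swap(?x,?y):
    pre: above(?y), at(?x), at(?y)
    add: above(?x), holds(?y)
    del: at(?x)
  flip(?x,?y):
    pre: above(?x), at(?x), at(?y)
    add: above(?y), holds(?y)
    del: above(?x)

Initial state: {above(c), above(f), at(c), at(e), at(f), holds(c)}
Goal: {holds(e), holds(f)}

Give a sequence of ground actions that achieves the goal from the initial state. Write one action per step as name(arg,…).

1. push(f,c)  →  {above(c), above(f), at(c), at(e), at(f), holds(c), holds(f)}
2. push(e,f)  →  {above(c), above(e), above(f), at(c), at(e), at(f), holds(c), holds(e), holds(f)}

push(f,c); push(e,f)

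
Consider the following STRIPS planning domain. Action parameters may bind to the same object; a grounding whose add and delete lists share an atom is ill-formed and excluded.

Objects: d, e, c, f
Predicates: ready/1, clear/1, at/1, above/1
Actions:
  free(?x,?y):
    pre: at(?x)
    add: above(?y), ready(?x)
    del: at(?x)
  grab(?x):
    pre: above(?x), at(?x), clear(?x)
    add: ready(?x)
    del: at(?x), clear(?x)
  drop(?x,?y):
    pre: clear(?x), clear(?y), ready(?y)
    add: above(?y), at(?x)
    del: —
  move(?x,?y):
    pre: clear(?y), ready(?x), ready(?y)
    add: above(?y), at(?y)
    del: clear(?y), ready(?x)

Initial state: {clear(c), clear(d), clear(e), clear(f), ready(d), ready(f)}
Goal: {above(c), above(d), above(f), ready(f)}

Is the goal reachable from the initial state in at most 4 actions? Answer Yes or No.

Yes

1. drop(d,d)  →  {above(d), at(d), clear(c), clear(d), clear(e), clear(f), ready(d), ready(f)}
2. free(d,c)  →  {above(c), above(d), clear(c), clear(d), clear(e), clear(f), ready(d), ready(f)}
3. drop(d,f)  →  {above(c), above(d), above(f), at(d), clear(c), clear(d), clear(e), clear(f), ready(d), ready(f)}
optimal plan length = 3; 3 ≤ 4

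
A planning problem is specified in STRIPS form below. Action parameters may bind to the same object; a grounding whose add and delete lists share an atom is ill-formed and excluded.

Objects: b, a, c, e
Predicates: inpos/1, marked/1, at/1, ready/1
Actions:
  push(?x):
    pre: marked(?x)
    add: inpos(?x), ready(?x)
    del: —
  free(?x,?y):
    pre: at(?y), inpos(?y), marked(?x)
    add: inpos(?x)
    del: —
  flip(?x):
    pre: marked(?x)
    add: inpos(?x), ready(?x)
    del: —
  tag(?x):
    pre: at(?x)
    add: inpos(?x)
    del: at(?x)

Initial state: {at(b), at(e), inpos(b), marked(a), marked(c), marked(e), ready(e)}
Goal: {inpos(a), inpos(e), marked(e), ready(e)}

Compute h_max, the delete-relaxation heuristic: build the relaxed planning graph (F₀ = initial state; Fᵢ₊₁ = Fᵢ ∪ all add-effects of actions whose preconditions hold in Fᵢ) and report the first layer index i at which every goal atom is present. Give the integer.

1

F0 = init (7 atoms)
F1 = F0 ∪ {inpos(a), inpos(c), inpos(e), ready(a), ready(c)}  (12 atoms)
goal ⊆ F1  ⇒  h_max = 1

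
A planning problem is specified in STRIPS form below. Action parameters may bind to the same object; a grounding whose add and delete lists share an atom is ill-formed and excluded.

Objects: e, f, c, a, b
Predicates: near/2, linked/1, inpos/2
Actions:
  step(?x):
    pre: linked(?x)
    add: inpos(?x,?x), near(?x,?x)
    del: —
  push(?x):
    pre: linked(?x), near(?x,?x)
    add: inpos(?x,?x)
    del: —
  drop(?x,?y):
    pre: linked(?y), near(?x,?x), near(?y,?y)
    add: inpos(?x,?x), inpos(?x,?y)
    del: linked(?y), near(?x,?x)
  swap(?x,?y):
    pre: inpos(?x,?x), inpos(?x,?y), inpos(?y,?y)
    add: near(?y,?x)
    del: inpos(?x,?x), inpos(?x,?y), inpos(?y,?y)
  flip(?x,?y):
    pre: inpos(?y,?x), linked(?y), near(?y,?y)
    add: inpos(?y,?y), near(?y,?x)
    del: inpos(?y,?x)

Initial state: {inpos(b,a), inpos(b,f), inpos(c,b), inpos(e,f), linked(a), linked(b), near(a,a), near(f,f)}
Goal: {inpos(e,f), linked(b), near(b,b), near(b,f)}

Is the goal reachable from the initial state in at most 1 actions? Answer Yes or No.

1. step(b)  →  {inpos(b,a), inpos(b,b), inpos(b,f), inpos(c,b), inpos(e,f), linked(a), linked(b), near(a,a), near(b,b), near(f,f)}
2. flip(f,b)  →  {inpos(b,a), inpos(b,b), inpos(c,b), inpos(e,f), linked(a), linked(b), near(a,a), near(b,b), near(b,f), near(f,f)}
optimal plan length = 2; 2 > 1

No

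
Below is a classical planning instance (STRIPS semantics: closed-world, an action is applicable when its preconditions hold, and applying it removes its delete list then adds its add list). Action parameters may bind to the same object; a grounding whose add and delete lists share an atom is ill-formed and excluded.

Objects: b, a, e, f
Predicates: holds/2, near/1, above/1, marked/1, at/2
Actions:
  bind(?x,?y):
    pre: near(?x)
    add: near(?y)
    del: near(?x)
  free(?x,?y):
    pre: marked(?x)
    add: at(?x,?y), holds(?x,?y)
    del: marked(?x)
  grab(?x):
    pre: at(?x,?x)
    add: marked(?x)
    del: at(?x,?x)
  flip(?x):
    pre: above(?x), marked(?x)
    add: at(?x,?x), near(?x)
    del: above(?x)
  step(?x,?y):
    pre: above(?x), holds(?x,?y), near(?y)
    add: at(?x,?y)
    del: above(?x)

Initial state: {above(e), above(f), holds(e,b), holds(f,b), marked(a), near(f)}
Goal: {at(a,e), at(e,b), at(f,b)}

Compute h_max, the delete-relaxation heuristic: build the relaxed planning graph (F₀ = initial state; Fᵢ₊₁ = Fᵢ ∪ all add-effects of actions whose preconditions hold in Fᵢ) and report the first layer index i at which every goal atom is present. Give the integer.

2

F0 = init (6 atoms)
F1 = F0 ∪ {at(a,a), at(a,b), at(a,e), at(a,f), holds(a,a), holds(a,b), holds(a,e), holds(a,f), near(a), near(b), near(e)}  (17 atoms)
F2 = F1 ∪ {at(e,b), at(f,b)}  (19 atoms)
goal ⊆ F2  ⇒  h_max = 2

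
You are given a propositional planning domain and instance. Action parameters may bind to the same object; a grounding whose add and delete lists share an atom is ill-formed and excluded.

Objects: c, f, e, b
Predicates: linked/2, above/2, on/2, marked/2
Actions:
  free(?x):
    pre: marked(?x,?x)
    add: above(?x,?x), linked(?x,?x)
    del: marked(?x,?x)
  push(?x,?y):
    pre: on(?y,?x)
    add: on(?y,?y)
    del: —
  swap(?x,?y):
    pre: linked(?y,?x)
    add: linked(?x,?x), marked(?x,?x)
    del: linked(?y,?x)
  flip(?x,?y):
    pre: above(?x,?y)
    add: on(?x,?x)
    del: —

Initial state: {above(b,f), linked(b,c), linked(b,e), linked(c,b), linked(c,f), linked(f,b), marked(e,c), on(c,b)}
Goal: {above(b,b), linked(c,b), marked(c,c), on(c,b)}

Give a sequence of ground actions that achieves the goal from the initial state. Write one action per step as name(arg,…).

swap(c,b); swap(b,f); free(b)

1. swap(c,b)  →  {above(b,f), linked(b,e), linked(c,b), linked(c,c), linked(c,f), linked(f,b), marked(c,c), marked(e,c), on(c,b)}
2. swap(b,f)  →  {above(b,f), linked(b,b), linked(b,e), linked(c,b), linked(c,c), linked(c,f), marked(b,b), marked(c,c), marked(e,c), on(c,b)}
3. free(b)  →  {above(b,b), above(b,f), linked(b,b), linked(b,e), linked(c,b), linked(c,c), linked(c,f), marked(c,c), marked(e,c), on(c,b)}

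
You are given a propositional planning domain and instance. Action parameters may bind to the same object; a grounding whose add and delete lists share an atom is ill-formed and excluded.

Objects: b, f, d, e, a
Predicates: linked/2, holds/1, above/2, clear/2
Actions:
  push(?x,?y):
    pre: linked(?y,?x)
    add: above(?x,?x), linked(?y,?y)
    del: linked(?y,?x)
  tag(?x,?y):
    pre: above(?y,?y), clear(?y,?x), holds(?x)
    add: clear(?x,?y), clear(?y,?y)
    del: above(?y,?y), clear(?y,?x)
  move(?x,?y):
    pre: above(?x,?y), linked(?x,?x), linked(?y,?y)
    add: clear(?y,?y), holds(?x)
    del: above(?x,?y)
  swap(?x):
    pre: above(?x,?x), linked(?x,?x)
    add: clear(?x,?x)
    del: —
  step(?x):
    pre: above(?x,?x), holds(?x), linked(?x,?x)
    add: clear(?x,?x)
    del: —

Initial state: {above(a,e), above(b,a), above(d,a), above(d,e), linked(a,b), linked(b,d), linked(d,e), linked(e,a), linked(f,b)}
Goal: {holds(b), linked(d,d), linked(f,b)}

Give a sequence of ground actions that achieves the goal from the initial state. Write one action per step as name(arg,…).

push(b,a); push(d,b); push(e,d); move(b,b)

1. push(b,a)  →  {above(a,e), above(b,a), above(b,b), above(d,a), above(d,e), linked(a,a), linked(b,d), linked(d,e), linked(e,a), linked(f,b)}
2. push(d,b)  →  {above(a,e), above(b,a), above(b,b), above(d,a), above(d,d), above(d,e), linked(a,a), linked(b,b), linked(d,e), linked(e,a), linked(f,b)}
3. push(e,d)  →  {above(a,e), above(b,a), above(b,b), above(d,a), above(d,d), above(d,e), above(e,e), linked(a,a), linked(b,b), linked(d,d), linked(e,a), linked(f,b)}
4. move(b,b)  →  {above(a,e), above(b,a), above(d,a), above(d,d), above(d,e), above(e,e), clear(b,b), holds(b), linked(a,a), linked(b,b), linked(d,d), linked(e,a), linked(f,b)}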